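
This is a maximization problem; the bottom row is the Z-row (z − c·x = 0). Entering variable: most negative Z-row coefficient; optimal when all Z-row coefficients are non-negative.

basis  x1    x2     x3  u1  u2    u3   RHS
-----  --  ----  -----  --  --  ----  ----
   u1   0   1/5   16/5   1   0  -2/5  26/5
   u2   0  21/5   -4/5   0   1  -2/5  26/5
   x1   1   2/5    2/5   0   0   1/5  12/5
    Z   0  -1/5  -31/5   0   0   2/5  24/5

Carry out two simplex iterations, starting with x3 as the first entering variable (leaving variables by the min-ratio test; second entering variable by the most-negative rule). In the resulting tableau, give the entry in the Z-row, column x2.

Ratio test on column x3 — row 1: (26/5)/(16/5) = 13/8; row 2: entry -4/5 ≤ 0; row 3: (12/5)/(2/5) = 6. Minimum is 13/8 at row 1 (u1 leaves); pivot element 16/5.
Divide row 1 by 16/5; eliminate column x3 from the other rows.
Second iteration: most negative Z-row entry is -3/8 in column u3, so u3 enters.
Ratio test on column u3 — row 1: entry -1/8 ≤ 0; row 2: entry -1/2 ≤ 0; row 3: (7/4)/(1/4) = 7. Minimum is 7 at row 3 (x1 leaves); pivot element 1/4.
Divide row 3 by 1/4; eliminate column u3 from the other rows.
After both pivots, the entry at the Z-row, column x2 is 3/4.

3/4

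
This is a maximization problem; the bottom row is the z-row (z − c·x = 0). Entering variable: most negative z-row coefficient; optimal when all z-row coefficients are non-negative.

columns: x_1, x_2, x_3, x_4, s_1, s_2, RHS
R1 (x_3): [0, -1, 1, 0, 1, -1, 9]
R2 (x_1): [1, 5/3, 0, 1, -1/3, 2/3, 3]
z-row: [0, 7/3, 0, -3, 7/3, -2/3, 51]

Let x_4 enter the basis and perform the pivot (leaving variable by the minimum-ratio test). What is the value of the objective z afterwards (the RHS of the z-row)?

Ratio test on column x_4 — row 1: entry 0 ≤ 0; row 2: 3/1 = 3. Minimum is 3 at row 2 (x_1 leaves); pivot element 1.
Pivot on row 2; the z-row RHS becomes 51 − (-3)·3 = 60.

60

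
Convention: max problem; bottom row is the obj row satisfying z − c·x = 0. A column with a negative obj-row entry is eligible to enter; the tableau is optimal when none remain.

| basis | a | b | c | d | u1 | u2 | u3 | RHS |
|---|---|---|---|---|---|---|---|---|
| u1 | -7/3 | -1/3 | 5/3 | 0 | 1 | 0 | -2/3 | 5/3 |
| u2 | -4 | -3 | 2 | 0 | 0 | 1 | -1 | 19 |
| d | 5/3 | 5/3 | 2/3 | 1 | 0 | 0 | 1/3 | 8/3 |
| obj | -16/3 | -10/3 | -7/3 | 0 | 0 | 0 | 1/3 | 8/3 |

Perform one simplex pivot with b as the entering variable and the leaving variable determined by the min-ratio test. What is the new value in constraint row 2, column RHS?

119/5

Ratio test on column b — row 1: entry -1/3 ≤ 0; row 2: entry -3 ≤ 0; row 3: (8/3)/(5/3) = 8/5. Minimum is 8/5 at row 3 (d leaves); pivot element 5/3.
Divide row 3 by 5/3; eliminate column b from the other rows.
Row 2 update in column RHS: 19 − (-3)·(8/5) = 119/5.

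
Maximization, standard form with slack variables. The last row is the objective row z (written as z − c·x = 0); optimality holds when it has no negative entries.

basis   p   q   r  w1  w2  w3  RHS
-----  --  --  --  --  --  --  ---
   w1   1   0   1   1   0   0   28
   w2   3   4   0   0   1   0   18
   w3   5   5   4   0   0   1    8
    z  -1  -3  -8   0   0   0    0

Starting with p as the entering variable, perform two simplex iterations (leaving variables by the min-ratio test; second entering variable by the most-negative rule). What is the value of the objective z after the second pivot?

16

Ratio test on column p — row 1: 28/1 = 28; row 2: 18/3 = 6; row 3: 8/5 = 8/5. Minimum is 8/5 at row 3 (w3 leaves); pivot element 5.
Pivot on row 3; the z-row RHS becomes 0 − (-1)·(8/5) = 8/5.
Next entering variable (most negative z-row entry -36/5): r.
Ratio test on column r — row 1: (132/5)/(1/5) = 132; row 2: entry -12/5 ≤ 0; row 3: (8/5)/(4/5) = 2. Minimum is 2 at row 3 (p leaves); pivot element 4/5.
After the second pivot the z-row RHS is 8/5 − (-36/5)·2 = 16.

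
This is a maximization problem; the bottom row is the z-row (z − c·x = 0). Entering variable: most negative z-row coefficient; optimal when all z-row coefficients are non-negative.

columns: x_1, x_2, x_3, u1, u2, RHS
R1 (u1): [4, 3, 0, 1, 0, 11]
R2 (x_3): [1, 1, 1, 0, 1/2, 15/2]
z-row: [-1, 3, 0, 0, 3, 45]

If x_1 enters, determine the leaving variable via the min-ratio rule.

u1

Column x_1 entries and ratios — u1: 11/4 = 11/4; x_3: (15/2)/1 = 15/2.
Smallest ratio is 11/4 in the row of u1, so u1 leaves.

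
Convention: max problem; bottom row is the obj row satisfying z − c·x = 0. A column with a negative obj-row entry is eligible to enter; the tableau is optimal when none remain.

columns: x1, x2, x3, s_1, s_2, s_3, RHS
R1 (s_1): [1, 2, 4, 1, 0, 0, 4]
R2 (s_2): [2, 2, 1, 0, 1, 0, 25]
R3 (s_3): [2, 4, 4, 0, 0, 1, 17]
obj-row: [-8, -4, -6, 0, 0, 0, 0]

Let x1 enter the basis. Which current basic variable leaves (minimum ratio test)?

Column x1 entries and ratios — s_1: 4/1 = 4; s_2: 25/2 = 25/2; s_3: 17/2 = 17/2.
Smallest ratio is 4 in the row of s_1, so s_1 leaves.

s_1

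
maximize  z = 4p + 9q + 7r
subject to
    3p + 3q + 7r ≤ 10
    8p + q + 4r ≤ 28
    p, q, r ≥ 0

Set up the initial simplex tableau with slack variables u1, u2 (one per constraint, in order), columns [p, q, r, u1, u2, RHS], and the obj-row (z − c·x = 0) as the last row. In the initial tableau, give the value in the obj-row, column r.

-7

The obj-row carries the negated objective coefficients: the r entry is -7.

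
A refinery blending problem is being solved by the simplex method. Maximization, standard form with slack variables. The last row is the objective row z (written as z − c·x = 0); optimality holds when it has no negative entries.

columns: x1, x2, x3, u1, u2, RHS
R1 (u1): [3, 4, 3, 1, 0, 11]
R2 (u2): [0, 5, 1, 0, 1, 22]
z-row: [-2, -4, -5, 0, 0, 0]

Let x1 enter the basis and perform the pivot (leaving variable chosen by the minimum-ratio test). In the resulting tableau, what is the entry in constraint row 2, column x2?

5

Ratio test on column x1 — row 1: 11/3 = 11/3; row 2: entry 0 ≤ 0. Minimum is 11/3 at row 1 (u1 leaves); pivot element 3.
Divide row 1 by 3; eliminate column x1 from the other rows.
Row 2 update in column x2: 5 − 0·(4/3) = 5.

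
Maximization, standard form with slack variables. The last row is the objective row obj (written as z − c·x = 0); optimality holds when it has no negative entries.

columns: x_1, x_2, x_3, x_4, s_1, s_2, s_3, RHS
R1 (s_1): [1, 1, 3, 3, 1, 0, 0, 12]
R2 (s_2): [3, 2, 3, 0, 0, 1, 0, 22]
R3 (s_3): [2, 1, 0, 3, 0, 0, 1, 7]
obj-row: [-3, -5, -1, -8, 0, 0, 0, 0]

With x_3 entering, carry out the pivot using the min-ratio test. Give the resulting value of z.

Ratio test on column x_3 — row 1: 12/3 = 4; row 2: 22/3 = 22/3; row 3: entry 0 ≤ 0. Minimum is 4 at row 1 (s_1 leaves); pivot element 3.
Pivot on row 1; the obj-row RHS becomes 0 − (-1)·4 = 4.

4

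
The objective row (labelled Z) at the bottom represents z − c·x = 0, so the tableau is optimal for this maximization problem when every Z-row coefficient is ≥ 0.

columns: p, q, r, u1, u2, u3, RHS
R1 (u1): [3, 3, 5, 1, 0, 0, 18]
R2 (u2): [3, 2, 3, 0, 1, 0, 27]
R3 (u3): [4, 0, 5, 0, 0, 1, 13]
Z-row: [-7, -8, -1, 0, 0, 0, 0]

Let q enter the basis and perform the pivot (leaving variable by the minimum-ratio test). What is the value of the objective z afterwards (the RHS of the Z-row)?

Ratio test on column q — row 1: 18/3 = 6; row 2: 27/2 = 27/2; row 3: entry 0 ≤ 0. Minimum is 6 at row 1 (u1 leaves); pivot element 3.
Pivot on row 1; the Z-row RHS becomes 0 − (-8)·6 = 48.

48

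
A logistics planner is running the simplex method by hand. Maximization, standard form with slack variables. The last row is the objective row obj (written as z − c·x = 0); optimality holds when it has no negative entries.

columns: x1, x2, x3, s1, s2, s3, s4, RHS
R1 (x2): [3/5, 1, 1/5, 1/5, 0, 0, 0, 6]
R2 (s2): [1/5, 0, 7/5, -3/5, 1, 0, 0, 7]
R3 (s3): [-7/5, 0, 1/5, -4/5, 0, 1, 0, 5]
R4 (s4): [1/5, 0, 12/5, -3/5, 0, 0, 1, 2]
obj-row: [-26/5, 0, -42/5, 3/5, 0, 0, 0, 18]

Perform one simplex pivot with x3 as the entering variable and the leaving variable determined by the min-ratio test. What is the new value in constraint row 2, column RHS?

35/6

Ratio test on column x3 — row 1: 6/(1/5) = 30; row 2: 7/(7/5) = 5; row 3: 5/(1/5) = 25; row 4: 2/(12/5) = 5/6. Minimum is 5/6 at row 4 (s4 leaves); pivot element 12/5.
Divide row 4 by 12/5; eliminate column x3 from the other rows.
Row 2 update in column RHS: 7 − (7/5)·(5/6) = 35/6.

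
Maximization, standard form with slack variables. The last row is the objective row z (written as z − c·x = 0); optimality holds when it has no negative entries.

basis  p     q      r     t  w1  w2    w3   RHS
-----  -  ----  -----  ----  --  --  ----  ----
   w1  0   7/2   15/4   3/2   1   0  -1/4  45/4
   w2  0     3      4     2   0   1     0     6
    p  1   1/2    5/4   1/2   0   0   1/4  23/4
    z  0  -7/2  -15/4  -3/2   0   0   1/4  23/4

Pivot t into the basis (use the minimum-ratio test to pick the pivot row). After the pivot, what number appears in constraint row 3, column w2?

-1/4

Ratio test on column t — row 1: (45/4)/(3/2) = 15/2; row 2: 6/2 = 3; row 3: (23/4)/(1/2) = 23/2. Minimum is 3 at row 2 (w2 leaves); pivot element 2.
Divide row 2 by 2; eliminate column t from the other rows.
Row 3 update in column w2: 0 − (1/2)·(1/2) = -1/4.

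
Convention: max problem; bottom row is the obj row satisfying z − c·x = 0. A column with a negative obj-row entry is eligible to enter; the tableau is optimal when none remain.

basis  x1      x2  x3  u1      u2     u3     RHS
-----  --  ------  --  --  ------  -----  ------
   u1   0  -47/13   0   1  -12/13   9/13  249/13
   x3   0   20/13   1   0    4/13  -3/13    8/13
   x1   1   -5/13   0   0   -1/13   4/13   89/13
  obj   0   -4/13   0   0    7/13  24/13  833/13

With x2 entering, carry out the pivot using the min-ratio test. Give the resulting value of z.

Ratio test on column x2 — row 1: entry -47/13 ≤ 0; row 2: (8/13)/(20/13) = 2/5; row 3: entry -5/13 ≤ 0. Minimum is 2/5 at row 2 (x3 leaves); pivot element 20/13.
Pivot on row 2; the obj-row RHS becomes 833/13 − (-4/13)·(2/5) = 321/5.

321/5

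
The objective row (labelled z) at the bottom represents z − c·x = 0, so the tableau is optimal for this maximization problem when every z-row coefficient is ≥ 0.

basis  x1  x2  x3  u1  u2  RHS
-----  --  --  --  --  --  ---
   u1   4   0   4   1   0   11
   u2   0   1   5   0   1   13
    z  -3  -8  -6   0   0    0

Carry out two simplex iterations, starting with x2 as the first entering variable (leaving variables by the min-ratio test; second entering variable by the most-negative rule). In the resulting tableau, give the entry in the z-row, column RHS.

Ratio test on column x2 — row 1: entry 0 ≤ 0; row 2: 13/1 = 13. Minimum is 13 at row 2 (u2 leaves); pivot element 1.
Divide row 2 by 1; eliminate column x2 from the other rows.
Second iteration: most negative z-row entry is -3 in column x1, so x1 enters.
Ratio test on column x1 — row 1: 11/4 = 11/4; row 2: entry 0 ≤ 0. Minimum is 11/4 at row 1 (u1 leaves); pivot element 4.
Divide row 1 by 4; eliminate column x1 from the other rows.
After both pivots, the entry at the z-row, column RHS is 449/4.

449/4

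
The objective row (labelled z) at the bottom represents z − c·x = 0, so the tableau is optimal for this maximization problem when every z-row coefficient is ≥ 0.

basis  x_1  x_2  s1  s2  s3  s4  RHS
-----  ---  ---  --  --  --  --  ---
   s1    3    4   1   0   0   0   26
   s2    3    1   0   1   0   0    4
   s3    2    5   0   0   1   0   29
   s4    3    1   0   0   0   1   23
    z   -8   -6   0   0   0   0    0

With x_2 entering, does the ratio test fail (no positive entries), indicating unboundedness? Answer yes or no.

no

Column x_2 has positive entries in row(s) 1, 2, 3, 4, so the ratio test bounds it — not unbounded.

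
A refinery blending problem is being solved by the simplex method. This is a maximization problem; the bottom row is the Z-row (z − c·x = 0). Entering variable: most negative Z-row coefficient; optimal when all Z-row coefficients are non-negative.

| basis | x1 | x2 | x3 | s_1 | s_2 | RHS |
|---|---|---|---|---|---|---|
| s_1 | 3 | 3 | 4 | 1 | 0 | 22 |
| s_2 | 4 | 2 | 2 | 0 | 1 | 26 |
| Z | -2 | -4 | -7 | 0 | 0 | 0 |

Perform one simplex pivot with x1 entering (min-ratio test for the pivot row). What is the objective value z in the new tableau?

Ratio test on column x1 — row 1: 22/3 = 22/3; row 2: 26/4 = 13/2. Minimum is 13/2 at row 2 (s_2 leaves); pivot element 4.
Pivot on row 2; the Z-row RHS becomes 0 − (-2)·(13/2) = 13.

13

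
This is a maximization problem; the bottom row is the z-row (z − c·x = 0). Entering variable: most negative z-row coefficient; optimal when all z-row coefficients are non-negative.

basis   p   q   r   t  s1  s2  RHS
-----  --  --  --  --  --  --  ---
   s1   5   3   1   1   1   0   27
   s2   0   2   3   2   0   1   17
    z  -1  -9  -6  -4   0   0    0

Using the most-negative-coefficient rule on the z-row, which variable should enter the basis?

q

Negative z-row entries: p: -1, q: -9, r: -6, t: -4.
The most negative is -9 in column q, so q enters.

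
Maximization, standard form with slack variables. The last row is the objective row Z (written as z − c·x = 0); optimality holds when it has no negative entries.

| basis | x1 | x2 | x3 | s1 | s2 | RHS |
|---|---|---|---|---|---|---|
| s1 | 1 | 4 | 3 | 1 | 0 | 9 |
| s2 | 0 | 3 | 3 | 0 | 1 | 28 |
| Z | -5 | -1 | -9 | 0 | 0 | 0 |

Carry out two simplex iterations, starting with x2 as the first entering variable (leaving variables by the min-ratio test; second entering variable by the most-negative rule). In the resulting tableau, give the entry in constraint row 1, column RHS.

Ratio test on column x2 — row 1: 9/4 = 9/4; row 2: 28/3 = 28/3. Minimum is 9/4 at row 1 (s1 leaves); pivot element 4.
Divide row 1 by 4; eliminate column x2 from the other rows.
Second iteration: most negative Z-row entry is -33/4 in column x3, so x3 enters.
Ratio test on column x3 — row 1: (9/4)/(3/4) = 3; row 2: (85/4)/(3/4) = 85/3. Minimum is 3 at row 1 (x2 leaves); pivot element 3/4.
Divide row 1 by 3/4; eliminate column x3 from the other rows.
After both pivots, the entry at constraint row 1, column RHS is 3.

3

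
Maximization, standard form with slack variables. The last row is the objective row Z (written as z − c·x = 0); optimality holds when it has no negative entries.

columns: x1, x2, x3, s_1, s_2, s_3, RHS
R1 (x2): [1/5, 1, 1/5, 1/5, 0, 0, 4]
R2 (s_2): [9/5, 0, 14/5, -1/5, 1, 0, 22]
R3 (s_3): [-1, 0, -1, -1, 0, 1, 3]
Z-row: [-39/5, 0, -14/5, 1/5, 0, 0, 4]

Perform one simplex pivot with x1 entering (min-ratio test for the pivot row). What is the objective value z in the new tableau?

Ratio test on column x1 — row 1: 4/(1/5) = 20; row 2: 22/(9/5) = 110/9; row 3: entry -1 ≤ 0. Minimum is 110/9 at row 2 (s_2 leaves); pivot element 9/5.
Pivot on row 2; the Z-row RHS becomes 4 − (-39/5)·(110/9) = 298/3.

298/3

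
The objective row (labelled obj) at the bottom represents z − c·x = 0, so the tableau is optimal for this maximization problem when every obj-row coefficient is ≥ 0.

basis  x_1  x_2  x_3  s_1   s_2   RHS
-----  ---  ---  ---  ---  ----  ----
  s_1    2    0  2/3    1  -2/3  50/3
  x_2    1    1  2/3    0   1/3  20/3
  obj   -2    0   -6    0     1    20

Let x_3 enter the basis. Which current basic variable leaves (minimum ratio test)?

x_2

Column x_3 entries and ratios — s_1: (50/3)/(2/3) = 25; x_2: (20/3)/(2/3) = 10.
Smallest ratio is 10 in the row of x_2, so x_2 leaves.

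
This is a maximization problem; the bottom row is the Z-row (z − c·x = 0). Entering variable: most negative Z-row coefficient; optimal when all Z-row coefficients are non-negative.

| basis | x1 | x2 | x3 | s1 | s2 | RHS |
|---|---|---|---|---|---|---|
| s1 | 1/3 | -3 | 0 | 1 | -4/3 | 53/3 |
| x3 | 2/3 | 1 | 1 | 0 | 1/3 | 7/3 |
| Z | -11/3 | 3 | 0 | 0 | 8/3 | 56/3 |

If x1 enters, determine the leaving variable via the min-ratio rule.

x3

Column x1 entries and ratios — s1: (53/3)/(1/3) = 53; x3: (7/3)/(2/3) = 7/2.
Smallest ratio is 7/2 in the row of x3, so x3 leaves.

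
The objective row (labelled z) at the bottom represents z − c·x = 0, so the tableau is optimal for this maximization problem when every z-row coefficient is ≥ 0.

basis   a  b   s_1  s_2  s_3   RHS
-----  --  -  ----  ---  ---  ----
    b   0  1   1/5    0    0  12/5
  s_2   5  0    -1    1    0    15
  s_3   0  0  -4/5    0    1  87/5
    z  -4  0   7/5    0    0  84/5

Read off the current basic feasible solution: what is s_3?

s_3 is basic (row 3); its value is the RHS of that row, 87/5.

87/5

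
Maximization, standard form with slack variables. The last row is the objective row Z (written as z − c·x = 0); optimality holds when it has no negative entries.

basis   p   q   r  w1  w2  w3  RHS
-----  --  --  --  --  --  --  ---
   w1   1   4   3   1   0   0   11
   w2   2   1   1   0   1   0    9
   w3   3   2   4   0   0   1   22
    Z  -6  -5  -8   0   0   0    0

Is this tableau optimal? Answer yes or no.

The Z-row has a negative entry -8 in column r, so it is not optimal.

no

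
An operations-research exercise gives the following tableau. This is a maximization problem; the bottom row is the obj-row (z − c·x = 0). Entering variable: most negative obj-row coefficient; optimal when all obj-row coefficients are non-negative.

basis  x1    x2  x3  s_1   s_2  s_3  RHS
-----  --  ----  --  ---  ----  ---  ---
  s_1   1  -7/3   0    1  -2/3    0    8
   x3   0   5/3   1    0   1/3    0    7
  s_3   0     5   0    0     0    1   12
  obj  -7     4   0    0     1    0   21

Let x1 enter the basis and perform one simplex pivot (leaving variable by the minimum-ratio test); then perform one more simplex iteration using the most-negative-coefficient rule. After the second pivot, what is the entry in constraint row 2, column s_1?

0

Ratio test on column x1 — row 1: 8/1 = 8; row 2: entry 0 ≤ 0; row 3: entry 0 ≤ 0. Minimum is 8 at row 1 (s_1 leaves); pivot element 1.
Divide row 1 by 1; eliminate column x1 from the other rows.
Second iteration: most negative obj-row entry is -37/3 in column x2, so x2 enters.
Ratio test on column x2 — row 1: entry -7/3 ≤ 0; row 2: 7/(5/3) = 21/5; row 3: 12/5 = 12/5. Minimum is 12/5 at row 3 (s_3 leaves); pivot element 5.
Divide row 3 by 5; eliminate column x2 from the other rows.
After both pivots, the entry at constraint row 2, column s_1 is 0.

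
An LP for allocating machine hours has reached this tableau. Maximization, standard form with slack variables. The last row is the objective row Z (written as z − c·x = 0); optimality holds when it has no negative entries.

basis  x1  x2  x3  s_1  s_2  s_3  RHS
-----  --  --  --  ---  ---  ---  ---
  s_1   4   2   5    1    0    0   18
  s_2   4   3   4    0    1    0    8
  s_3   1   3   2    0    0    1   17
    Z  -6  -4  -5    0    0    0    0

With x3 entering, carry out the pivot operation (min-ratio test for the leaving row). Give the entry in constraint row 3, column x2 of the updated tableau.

Ratio test on column x3 — row 1: 18/5 = 18/5; row 2: 8/4 = 2; row 3: 17/2 = 17/2. Minimum is 2 at row 2 (s_2 leaves); pivot element 4.
Divide row 2 by 4; eliminate column x3 from the other rows.
Row 3 update in column x2: 3 − 2·(3/4) = 3/2.

3/2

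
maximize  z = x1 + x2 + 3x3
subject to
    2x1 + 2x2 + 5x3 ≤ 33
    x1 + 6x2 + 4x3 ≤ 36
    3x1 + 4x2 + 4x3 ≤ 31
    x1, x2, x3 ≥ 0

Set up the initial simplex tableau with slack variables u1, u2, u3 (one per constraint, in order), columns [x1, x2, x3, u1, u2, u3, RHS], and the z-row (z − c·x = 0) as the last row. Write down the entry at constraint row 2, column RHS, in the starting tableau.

36

The RHS of constraint 2 is b_2 = 36.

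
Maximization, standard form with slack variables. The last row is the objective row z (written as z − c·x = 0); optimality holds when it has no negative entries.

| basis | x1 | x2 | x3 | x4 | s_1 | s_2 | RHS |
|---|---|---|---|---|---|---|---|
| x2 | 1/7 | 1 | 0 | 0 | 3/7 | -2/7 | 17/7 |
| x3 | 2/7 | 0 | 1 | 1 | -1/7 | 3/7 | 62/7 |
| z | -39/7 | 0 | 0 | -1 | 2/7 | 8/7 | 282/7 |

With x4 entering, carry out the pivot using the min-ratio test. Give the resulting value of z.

Ratio test on column x4 — row 1: entry 0 ≤ 0; row 2: (62/7)/1 = 62/7. Minimum is 62/7 at row 2 (x3 leaves); pivot element 1.
Pivot on row 2; the z-row RHS becomes 282/7 − (-1)·(62/7) = 344/7.

344/7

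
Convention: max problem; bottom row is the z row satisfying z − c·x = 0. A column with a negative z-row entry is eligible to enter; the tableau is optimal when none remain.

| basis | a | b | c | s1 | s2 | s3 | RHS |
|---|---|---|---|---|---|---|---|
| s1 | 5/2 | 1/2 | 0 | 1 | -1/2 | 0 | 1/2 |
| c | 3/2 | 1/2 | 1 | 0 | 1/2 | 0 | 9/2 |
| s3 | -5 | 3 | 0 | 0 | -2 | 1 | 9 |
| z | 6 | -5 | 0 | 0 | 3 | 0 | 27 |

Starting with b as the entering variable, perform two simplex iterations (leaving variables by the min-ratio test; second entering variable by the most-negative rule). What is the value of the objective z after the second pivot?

Ratio test on column b — row 1: (1/2)/(1/2) = 1; row 2: (9/2)/(1/2) = 9; row 3: 9/3 = 3. Minimum is 1 at row 1 (s1 leaves); pivot element 1/2.
Pivot on row 1; the z-row RHS becomes 27 − (-5)·1 = 32.
Next entering variable (most negative z-row entry -2): s2.
Ratio test on column s2 — row 1: entry -1 ≤ 0; row 2: 4/1 = 4; row 3: 6/1 = 6. Minimum is 4 at row 2 (c leaves); pivot element 1.
After the second pivot the z-row RHS is 32 − (-2)·4 = 40.

40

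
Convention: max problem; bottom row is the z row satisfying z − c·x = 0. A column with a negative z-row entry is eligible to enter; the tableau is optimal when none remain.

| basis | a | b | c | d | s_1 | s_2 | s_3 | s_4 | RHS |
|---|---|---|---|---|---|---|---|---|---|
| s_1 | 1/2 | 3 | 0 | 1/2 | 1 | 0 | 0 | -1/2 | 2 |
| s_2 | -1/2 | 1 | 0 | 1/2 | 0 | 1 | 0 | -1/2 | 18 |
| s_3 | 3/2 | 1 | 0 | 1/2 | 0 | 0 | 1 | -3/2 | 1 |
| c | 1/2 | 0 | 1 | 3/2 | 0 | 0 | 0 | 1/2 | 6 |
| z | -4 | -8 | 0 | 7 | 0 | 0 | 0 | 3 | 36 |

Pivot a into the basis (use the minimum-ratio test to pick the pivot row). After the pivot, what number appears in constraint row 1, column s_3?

-1/3

Ratio test on column a — row 1: 2/(1/2) = 4; row 2: entry -1/2 ≤ 0; row 3: 1/(3/2) = 2/3; row 4: 6/(1/2) = 12. Minimum is 2/3 at row 3 (s_3 leaves); pivot element 3/2.
Divide row 3 by 3/2; eliminate column a from the other rows.
Row 1 update in column s_3: 0 − (1/2)·(2/3) = -1/3.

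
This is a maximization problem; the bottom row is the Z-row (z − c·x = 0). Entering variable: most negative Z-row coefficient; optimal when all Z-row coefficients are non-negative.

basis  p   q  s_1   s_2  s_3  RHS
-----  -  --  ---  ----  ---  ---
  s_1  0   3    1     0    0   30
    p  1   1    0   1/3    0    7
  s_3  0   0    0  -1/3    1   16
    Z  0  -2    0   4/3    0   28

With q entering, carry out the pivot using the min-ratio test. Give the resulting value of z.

42

Ratio test on column q — row 1: 30/3 = 10; row 2: 7/1 = 7; row 3: entry 0 ≤ 0. Minimum is 7 at row 2 (p leaves); pivot element 1.
Pivot on row 2; the Z-row RHS becomes 28 − (-2)·7 = 42.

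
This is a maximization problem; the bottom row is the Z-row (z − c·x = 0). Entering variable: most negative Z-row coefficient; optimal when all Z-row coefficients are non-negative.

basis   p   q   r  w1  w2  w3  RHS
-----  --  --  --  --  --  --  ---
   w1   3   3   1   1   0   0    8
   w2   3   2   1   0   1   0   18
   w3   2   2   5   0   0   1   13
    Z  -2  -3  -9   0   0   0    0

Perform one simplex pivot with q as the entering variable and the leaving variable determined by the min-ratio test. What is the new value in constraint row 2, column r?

1/3

Ratio test on column q — row 1: 8/3 = 8/3; row 2: 18/2 = 9; row 3: 13/2 = 13/2. Minimum is 8/3 at row 1 (w1 leaves); pivot element 3.
Divide row 1 by 3; eliminate column q from the other rows.
Row 2 update in column r: 1 − 2·(1/3) = 1/3.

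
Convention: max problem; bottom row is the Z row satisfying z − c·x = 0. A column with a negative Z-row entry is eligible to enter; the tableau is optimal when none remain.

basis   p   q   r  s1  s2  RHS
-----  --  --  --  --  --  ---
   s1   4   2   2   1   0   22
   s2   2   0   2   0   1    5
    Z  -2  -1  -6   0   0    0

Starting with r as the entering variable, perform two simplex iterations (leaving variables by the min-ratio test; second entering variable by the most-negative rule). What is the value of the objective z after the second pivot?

Ratio test on column r — row 1: 22/2 = 11; row 2: 5/2 = 5/2. Minimum is 5/2 at row 2 (s2 leaves); pivot element 2.
Pivot on row 2; the Z-row RHS becomes 0 − (-6)·(5/2) = 15.
Next entering variable (most negative Z-row entry -1): q.
Ratio test on column q — row 1: 17/2 = 17/2; row 2: entry 0 ≤ 0. Minimum is 17/2 at row 1 (s1 leaves); pivot element 2.
After the second pivot the Z-row RHS is 15 − (-1)·(17/2) = 47/2.

47/2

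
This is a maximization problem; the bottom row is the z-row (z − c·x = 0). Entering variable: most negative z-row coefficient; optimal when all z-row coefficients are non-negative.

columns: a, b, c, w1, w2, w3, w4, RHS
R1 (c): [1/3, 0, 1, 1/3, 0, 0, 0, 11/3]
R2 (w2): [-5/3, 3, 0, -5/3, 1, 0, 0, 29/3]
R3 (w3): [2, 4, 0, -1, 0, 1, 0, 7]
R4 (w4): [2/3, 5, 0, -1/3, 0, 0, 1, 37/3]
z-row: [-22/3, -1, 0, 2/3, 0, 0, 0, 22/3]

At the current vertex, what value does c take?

c is basic (row 1); its value is the RHS of that row, 11/3.

11/3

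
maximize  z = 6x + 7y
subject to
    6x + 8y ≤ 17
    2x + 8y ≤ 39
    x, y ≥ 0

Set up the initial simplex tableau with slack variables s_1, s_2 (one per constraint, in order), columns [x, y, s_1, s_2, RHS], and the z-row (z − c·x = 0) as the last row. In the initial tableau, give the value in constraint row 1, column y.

Constraint 1 has coefficient 8 on y.

8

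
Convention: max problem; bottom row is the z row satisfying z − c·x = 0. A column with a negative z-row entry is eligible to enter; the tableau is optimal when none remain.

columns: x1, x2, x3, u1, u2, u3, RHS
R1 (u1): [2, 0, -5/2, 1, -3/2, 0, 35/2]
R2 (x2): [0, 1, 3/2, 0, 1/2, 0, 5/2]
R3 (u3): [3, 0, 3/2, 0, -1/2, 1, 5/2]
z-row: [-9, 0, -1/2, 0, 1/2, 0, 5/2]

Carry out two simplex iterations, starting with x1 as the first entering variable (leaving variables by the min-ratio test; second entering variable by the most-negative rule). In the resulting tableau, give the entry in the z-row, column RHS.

15

Ratio test on column x1 — row 1: (35/2)/2 = 35/4; row 2: entry 0 ≤ 0; row 3: (5/2)/3 = 5/6. Minimum is 5/6 at row 3 (u3 leaves); pivot element 3.
Divide row 3 by 3; eliminate column x1 from the other rows.
Second iteration: most negative z-row entry is -1 in column u2, so u2 enters.
Ratio test on column u2 — row 1: entry -7/6 ≤ 0; row 2: (5/2)/(1/2) = 5; row 3: entry -1/6 ≤ 0. Minimum is 5 at row 2 (x2 leaves); pivot element 1/2.
Divide row 2 by 1/2; eliminate column u2 from the other rows.
After both pivots, the entry at the z-row, column RHS is 15.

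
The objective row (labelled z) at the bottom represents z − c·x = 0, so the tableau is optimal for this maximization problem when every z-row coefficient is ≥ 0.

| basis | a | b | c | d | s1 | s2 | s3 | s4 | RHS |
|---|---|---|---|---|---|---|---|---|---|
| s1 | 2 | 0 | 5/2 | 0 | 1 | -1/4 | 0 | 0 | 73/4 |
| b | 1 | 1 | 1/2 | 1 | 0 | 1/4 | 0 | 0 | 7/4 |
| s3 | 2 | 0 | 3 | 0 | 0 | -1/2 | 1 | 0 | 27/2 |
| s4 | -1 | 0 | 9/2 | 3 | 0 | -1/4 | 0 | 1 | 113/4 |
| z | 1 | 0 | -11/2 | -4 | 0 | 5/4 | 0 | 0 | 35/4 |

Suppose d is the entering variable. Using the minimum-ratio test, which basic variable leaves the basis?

Column d entries and ratios — s1: 0 ≤ 0, skip; b: (7/4)/1 = 7/4; s3: 0 ≤ 0, skip; s4: (113/4)/3 = 113/12.
Smallest ratio is 7/4 in the row of b, so b leaves.

b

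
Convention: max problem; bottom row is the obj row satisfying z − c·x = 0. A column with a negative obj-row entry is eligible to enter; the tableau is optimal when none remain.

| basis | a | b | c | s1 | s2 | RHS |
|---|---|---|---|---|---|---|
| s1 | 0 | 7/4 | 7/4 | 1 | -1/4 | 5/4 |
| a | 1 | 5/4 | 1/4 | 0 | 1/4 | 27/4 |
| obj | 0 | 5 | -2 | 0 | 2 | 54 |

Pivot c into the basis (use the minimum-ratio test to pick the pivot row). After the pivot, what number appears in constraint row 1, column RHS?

Ratio test on column c — row 1: (5/4)/(7/4) = 5/7; row 2: (27/4)/(1/4) = 27. Minimum is 5/7 at row 1 (s1 leaves); pivot element 7/4.
Divide row 1 by 7/4; eliminate column c from the other rows.
In the new row 1, the RHS entry is the old entry divided by the pivot: (5/4)/(7/4) = 5/7.

5/7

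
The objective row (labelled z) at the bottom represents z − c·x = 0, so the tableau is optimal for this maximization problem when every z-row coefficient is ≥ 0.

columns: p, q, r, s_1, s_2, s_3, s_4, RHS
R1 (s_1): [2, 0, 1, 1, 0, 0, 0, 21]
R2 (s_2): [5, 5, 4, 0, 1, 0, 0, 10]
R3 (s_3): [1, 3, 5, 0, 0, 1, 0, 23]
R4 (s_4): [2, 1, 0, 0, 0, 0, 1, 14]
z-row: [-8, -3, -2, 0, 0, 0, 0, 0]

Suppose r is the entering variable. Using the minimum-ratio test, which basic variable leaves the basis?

Column r entries and ratios — s_1: 21/1 = 21; s_2: 10/4 = 5/2; s_3: 23/5 = 23/5; s_4: 0 ≤ 0, skip.
Smallest ratio is 5/2 in the row of s_2, so s_2 leaves.

s_2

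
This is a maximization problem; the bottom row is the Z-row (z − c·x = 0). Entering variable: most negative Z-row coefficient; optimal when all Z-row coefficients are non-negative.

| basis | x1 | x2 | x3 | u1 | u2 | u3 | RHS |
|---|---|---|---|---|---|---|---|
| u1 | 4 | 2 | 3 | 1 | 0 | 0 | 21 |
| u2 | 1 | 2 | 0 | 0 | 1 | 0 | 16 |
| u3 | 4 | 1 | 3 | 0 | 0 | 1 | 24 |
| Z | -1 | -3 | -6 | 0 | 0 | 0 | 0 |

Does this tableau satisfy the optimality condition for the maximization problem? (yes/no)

no

The Z-row has a negative entry -6 in column x3, so it is not optimal.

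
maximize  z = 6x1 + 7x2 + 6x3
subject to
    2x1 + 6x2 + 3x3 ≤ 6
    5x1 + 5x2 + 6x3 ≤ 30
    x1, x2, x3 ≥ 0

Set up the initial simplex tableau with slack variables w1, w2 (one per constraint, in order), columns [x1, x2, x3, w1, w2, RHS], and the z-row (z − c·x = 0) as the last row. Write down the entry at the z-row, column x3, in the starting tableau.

The z-row carries the negated objective coefficients: the x3 entry is -6.

-6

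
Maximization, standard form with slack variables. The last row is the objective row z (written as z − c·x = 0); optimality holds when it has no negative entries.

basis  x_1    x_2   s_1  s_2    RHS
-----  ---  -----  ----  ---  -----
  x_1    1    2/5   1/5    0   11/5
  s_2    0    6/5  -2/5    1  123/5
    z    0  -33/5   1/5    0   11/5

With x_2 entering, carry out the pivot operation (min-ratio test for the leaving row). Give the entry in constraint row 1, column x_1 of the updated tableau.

5/2

Ratio test on column x_2 — row 1: (11/5)/(2/5) = 11/2; row 2: (123/5)/(6/5) = 41/2. Minimum is 11/2 at row 1 (x_1 leaves); pivot element 2/5.
Divide row 1 by 2/5; eliminate column x_2 from the other rows.
In the new row 1, the x_1 entry is the old entry divided by the pivot: 1/(2/5) = 5/2.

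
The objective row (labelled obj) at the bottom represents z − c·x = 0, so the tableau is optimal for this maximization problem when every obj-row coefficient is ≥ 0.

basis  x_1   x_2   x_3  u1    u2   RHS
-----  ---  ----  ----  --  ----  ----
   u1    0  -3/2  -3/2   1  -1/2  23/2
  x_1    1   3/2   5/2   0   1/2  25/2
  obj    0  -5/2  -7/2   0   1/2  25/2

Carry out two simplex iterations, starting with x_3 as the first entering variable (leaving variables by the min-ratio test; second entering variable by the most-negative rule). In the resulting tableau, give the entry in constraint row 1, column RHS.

24

Ratio test on column x_3 — row 1: entry -3/2 ≤ 0; row 2: (25/2)/(5/2) = 5. Minimum is 5 at row 2 (x_1 leaves); pivot element 5/2.
Divide row 2 by 5/2; eliminate column x_3 from the other rows.
Second iteration: most negative obj-row entry is -2/5 in column x_2, so x_2 enters.
Ratio test on column x_2 — row 1: entry -3/5 ≤ 0; row 2: 5/(3/5) = 25/3. Minimum is 25/3 at row 2 (x_3 leaves); pivot element 3/5.
Divide row 2 by 3/5; eliminate column x_2 from the other rows.
After both pivots, the entry at constraint row 1, column RHS is 24.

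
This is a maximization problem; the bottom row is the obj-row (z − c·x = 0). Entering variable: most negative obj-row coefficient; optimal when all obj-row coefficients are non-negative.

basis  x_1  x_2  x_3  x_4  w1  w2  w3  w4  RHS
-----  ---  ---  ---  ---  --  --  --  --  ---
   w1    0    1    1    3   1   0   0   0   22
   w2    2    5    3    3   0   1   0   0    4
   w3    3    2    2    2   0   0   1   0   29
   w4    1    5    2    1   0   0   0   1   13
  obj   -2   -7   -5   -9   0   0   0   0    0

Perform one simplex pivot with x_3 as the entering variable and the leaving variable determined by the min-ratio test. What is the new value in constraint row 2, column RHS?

Ratio test on column x_3 — row 1: 22/1 = 22; row 2: 4/3 = 4/3; row 3: 29/2 = 29/2; row 4: 13/2 = 13/2. Minimum is 4/3 at row 2 (w2 leaves); pivot element 3.
Divide row 2 by 3; eliminate column x_3 from the other rows.
In the new row 2, the RHS entry is the old entry divided by the pivot: 4/3 = 4/3.

4/3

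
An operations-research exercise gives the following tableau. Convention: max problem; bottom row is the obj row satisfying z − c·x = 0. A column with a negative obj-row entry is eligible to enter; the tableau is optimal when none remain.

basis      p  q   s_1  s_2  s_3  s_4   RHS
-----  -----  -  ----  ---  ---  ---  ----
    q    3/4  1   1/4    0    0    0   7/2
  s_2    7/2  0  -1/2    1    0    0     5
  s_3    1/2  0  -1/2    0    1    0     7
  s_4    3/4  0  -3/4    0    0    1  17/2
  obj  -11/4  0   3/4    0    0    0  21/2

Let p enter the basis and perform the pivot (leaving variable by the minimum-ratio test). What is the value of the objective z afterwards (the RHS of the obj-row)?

Ratio test on column p — row 1: (7/2)/(3/4) = 14/3; row 2: 5/(7/2) = 10/7; row 3: 7/(1/2) = 14; row 4: (17/2)/(3/4) = 34/3. Minimum is 10/7 at row 2 (s_2 leaves); pivot element 7/2.
Pivot on row 2; the obj-row RHS becomes 21/2 − (-11/4)·(10/7) = 101/7.

101/7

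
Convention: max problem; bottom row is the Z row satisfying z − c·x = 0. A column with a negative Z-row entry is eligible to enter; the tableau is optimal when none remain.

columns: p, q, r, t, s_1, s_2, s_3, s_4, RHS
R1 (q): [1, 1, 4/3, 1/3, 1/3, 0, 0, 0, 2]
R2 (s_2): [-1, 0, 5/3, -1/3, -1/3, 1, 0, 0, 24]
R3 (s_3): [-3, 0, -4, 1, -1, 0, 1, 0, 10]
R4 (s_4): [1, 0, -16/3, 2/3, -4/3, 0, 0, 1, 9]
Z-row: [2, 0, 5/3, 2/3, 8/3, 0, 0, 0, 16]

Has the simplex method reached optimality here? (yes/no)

Every Z-row coefficient is ≥ 0, so the tableau is optimal.

yes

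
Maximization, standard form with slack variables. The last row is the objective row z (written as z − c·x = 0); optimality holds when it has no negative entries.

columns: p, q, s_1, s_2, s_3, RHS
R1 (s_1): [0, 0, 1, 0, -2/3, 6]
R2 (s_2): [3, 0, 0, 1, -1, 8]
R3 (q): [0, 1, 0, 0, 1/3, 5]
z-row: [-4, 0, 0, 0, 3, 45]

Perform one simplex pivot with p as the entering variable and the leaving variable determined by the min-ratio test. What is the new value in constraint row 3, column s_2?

0

Ratio test on column p — row 1: entry 0 ≤ 0; row 2: 8/3 = 8/3; row 3: entry 0 ≤ 0. Minimum is 8/3 at row 2 (s_2 leaves); pivot element 3.
Divide row 2 by 3; eliminate column p from the other rows.
Row 3 update in column s_2: 0 − 0·(1/3) = 0.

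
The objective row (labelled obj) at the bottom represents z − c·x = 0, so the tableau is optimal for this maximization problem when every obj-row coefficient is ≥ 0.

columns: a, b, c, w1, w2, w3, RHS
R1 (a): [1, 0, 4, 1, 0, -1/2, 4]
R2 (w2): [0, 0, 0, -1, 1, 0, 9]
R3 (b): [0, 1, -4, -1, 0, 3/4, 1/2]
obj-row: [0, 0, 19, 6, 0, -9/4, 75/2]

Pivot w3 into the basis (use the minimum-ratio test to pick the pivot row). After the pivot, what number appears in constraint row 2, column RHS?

Ratio test on column w3 — row 1: entry -1/2 ≤ 0; row 2: entry 0 ≤ 0; row 3: (1/2)/(3/4) = 2/3. Minimum is 2/3 at row 3 (b leaves); pivot element 3/4.
Divide row 3 by 3/4; eliminate column w3 from the other rows.
Row 2 update in column RHS: 9 − 0·(2/3) = 9.

9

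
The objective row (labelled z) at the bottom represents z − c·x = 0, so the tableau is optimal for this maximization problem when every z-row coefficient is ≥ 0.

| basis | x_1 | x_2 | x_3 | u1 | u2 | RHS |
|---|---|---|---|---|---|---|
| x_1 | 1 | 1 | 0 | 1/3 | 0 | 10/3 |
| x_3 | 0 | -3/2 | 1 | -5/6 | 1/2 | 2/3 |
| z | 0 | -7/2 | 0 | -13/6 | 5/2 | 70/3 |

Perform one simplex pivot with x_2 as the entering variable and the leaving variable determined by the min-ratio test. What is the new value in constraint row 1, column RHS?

10/3

Ratio test on column x_2 — row 1: (10/3)/1 = 10/3; row 2: entry -3/2 ≤ 0. Minimum is 10/3 at row 1 (x_1 leaves); pivot element 1.
Divide row 1 by 1; eliminate column x_2 from the other rows.
In the new row 1, the RHS entry is the old entry divided by the pivot: (10/3)/1 = 10/3.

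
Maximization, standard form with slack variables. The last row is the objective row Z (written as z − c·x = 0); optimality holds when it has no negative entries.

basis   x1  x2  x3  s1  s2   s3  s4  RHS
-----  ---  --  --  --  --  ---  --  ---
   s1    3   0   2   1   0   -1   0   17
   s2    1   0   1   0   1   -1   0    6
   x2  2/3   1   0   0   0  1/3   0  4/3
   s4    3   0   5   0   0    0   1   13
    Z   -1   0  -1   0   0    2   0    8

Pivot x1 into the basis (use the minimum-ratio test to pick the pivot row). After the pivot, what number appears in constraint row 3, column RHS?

2

Ratio test on column x1 — row 1: 17/3 = 17/3; row 2: 6/1 = 6; row 3: (4/3)/(2/3) = 2; row 4: 13/3 = 13/3. Minimum is 2 at row 3 (x2 leaves); pivot element 2/3.
Divide row 3 by 2/3; eliminate column x1 from the other rows.
In the new row 3, the RHS entry is the old entry divided by the pivot: (4/3)/(2/3) = 2.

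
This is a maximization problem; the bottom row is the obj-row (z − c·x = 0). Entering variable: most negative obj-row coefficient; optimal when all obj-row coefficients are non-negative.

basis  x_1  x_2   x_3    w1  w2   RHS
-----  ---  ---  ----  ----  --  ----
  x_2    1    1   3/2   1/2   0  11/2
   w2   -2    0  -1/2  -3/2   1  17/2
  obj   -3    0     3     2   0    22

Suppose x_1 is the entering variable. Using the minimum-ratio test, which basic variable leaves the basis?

Column x_1 entries and ratios — x_2: (11/2)/1 = 11/2; w2: -2 ≤ 0, skip.
Smallest ratio is 11/2 in the row of x_2, so x_2 leaves.

x_2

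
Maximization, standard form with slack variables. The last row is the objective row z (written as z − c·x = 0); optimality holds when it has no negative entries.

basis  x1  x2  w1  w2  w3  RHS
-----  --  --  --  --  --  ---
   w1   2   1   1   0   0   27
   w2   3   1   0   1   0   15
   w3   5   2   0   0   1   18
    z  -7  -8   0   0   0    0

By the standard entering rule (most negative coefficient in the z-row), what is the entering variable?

x2

Negative z-row entries: x1: -7, x2: -8.
The most negative is -8 in column x2, so x2 enters.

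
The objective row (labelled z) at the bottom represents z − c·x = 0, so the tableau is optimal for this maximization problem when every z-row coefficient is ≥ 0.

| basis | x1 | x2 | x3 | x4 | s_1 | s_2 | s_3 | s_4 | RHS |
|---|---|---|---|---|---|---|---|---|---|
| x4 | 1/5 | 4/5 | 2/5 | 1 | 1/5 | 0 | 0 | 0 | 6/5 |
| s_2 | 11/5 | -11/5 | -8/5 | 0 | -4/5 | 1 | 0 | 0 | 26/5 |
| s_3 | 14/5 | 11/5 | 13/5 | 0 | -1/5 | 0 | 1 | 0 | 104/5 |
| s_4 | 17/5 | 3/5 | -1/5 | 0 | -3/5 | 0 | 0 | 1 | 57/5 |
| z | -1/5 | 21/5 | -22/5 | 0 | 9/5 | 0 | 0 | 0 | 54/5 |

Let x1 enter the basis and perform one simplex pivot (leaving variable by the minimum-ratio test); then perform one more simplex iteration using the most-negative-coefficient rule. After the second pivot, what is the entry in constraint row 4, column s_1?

Ratio test on column x1 — row 1: (6/5)/(1/5) = 6; row 2: (26/5)/(11/5) = 26/11; row 3: (104/5)/(14/5) = 52/7; row 4: (57/5)/(17/5) = 57/17. Minimum is 26/11 at row 2 (s_2 leaves); pivot element 11/5.
Divide row 2 by 11/5; eliminate column x1 from the other rows.
Second iteration: most negative z-row entry is -50/11 in column x3, so x3 enters.
Ratio test on column x3 — row 1: (8/11)/(6/11) = 4/3; row 2: entry -8/11 ≤ 0; row 3: (156/11)/(51/11) = 52/17; row 4: (37/11)/(25/11) = 37/25. Minimum is 4/3 at row 1 (x4 leaves); pivot element 6/11.
Divide row 1 by 6/11; eliminate column x3 from the other rows.
After both pivots, the entry at constraint row 4, column s_1 is -1/2.

-1/2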